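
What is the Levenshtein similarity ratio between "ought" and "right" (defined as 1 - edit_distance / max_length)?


Word 1: "ought" (length 5)
Word 2: "right" (length 5)
One optimal edit sequence:
  1. substitute 'o' -> 'r'  (+1)
  2. substitute 'u' -> 'i'  (+1)
  3. keep 'g'
  4. keep 'h'
  5. keep 't'
Edit distance = 2
Max length = max(5, 5) = 5
Similarity = 1 - 2/5
= 0.6000


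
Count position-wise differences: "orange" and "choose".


Comparing character by character (same length = 6):
  Pos 0: 'o' vs 'c' !=
  Pos 1: 'r' vs 'h' !=
  Pos 2: 'a' vs 'o' !=
  Pos 3: 'n' vs 'o' !=
  Pos 4: 'g' vs 's' !=
  Pos 5: 'e' vs 'e' =
Hamming distance = 5


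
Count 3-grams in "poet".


Word: "poet" (length 4)
Number of 3-grams = length - 3 + 1 = 4 - 3 + 1
= 2


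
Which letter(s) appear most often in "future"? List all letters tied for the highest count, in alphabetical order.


Word: "future"
Letter counts:
  'e': 1
  'f': 1
  'r': 1
  't': 1
  'u': 2
Maximum count = 2
Most frequent = 'u' (2 times each)


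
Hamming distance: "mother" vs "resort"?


Comparing character by character (same length = 6):
  Pos 0: 'm' vs 'r' !=
  Pos 1: 'o' vs 'e' !=
  Pos 2: 't' vs 's' !=
  Pos 3: 'h' vs 'o' !=
  Pos 4: 'e' vs 'r' !=
  Pos 5: 'r' vs 't' !=
Hamming distance = 6


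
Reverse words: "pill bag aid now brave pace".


Original: "pill bag aid now brave pace"
Words (1..n): pill | bag | aid | now | brave | pace
Reversed (n..1): pace | brave | now | aid | bag | pill
Result = "pace brave now aid bag pill"


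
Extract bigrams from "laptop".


Word: "laptop" (length 6)
Number of bigrams = 6 - 2 + 1 = 5
  Position 0: "la"
  Position 1: "ap"
  Position 2: "pt"
  Position 3: "to"
  Position 4: "op"
Bigrams = "la", "ap", "pt", "to", "op"


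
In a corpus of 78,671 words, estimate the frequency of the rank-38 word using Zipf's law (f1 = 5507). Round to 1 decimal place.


Zipf's law: f(r) = f(1) / r
f(1) = 5507
f(38) = 5507 / 38
= 144.9 occurrences


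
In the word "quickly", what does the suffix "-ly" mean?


Suffix: -ly
Example: quickly (quick + -ly)
Meaning = in a manner


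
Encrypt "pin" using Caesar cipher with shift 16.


Word: "pin"
Shift: 16
Each letter → (letter + shift) mod 26:
  'p' (15) + 16 = 5 → 'f'
  'i' (8) + 16 = 24 → 'y'
  'n' (13) + 16 = 3 → 'd'
Result = "fyd"


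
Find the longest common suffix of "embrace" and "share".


Word 1: "embrace"
Word 2: "share"
Comparing from end:
  Pos -1: 'e' == 'e'
  Pos -2: 'c' != 'r' (stop)
LCS = "e" (length 1)


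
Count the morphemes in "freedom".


Word: "freedom"
Morphemes: free | -dom
Each morpheme carries meaning
= 2 morphemes


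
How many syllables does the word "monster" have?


Word: "monster"
Syllable breakdown: mon-ster
Counting: 2 parts
= 2 syllables


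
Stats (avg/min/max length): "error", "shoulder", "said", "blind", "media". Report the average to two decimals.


Lengths: "error"=5, "shoulder"=8, "said"=4, "blind"=5, "media"=5
Sum = 27, Count = 5
Average = 27/5 = 5.40
= avg=5.40, min=4, max=8


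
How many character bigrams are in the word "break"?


Word: "break" (length 5)
Number of 2-grams = length - 2 + 1 = 5 - 2 + 1
= 4


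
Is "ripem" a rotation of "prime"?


Word: "prime", Candidate: "ripem"
Method: check if candidate is substring of word+word
"primeprime" contains "ripem"? No
Is rotation = No


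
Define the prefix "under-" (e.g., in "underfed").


Prefix: under-
Example: underfed (under- + fed)
Meaning = insufficient


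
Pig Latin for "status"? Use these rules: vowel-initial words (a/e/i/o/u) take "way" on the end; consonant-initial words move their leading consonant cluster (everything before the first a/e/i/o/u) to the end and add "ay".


Word: "status"
Starts with consonant(s) → move to end, add 'ay'
Consonant cluster: "st"
Pig Latin = "atusstay"


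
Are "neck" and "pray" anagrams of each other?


Word 1: "neck" → sorted: cekn
Word 2: "pray" → sorted: apry
Same letters? cekn != apry
Anagram = No


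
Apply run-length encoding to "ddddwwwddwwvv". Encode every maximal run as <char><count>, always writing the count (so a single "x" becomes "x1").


String: "ddddwwwddwwvv"
Scanning for consecutive runs:
  'd' x 4
  'w' x 3
  'd' x 2
  'w' x 2
  'v' x 2
RLE = "d4w3d2w2v2"


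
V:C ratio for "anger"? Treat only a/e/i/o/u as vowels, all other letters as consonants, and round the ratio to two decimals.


Word: "anger"
Vowels (a,e,i,o,u): 2
Consonants: 3
Ratio = 2/3
= 0.67


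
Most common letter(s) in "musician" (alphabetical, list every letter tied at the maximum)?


Word: "musician"
Letter counts:
  'a': 1
  'c': 1
  'i': 2
  'm': 1
  'n': 1
  's': 1
  'u': 1
Maximum count = 2
Most frequent = 'i' (2 times each)


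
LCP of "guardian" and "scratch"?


Word 1: "guardian"
Word 2: "scratch"
Comparing from start:
  Pos 0: 'g' != 's' (stop)
LCP = "" (length 0)


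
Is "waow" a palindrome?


Word: "waow"
Reversed: "woaw"
Forward == Backward? waow != woaw
Palindrome = No


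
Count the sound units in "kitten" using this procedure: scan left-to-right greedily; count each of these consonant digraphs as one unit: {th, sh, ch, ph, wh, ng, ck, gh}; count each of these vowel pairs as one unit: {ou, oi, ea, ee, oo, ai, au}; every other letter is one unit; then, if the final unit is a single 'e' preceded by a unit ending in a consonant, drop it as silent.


Word: "kitten" (6 letters)
Left-to-right scan:
  1. 'k' (letter)
  2. 'i' (letter)
  3. 't' (letter)
  4. 't' (letter)
  5. 'e' (letter)
  6. 'n' (letter)
Units from scan: 6
Sound units = 6 units


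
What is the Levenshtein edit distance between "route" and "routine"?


Word 1: "route" (length 5)
Word 2: "routine" (length 7)
One optimal edit sequence (insert/delete/substitute each cost 1):
  1. keep 'r'
  2. keep 'o'
  3. keep 'u'
  4. keep 't'
  5. insert 'i'  (+1)
  6. insert 'n'  (+1)
  7. keep 'e'
Total edit operations: 2
Edit distance = 2


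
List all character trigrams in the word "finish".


Word: "finish" (length 6)
Number of trigrams = 6 - 3 + 1 = 4
  Position 0: "fin"
  Position 1: "ini"
  Position 2: "nis"
  Position 3: "ish"
Trigrams = "fin", "ini", "nis", "ish"


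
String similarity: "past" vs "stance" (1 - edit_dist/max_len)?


Word 1: "past" (length 4)
Word 2: "stance" (length 6)
One optimal edit sequence:
  1. insert 's'  (+1)
  2. substitute 'p' -> 't'  (+1)
  3. keep 'a'
  4. insert 'n'  (+1)
  5. substitute 's' -> 'c'  (+1)
  6. substitute 't' -> 'e'  (+1)
Edit distance = 5
Max length = max(4, 6) = 6
Similarity = 1 - 5/6
= 0.1667


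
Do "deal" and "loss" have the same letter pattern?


Pattern of "deal": [0, 1, 2, 3]
Pattern of "loss": [0, 1, 2, 2]
Patterns do not match
Same pattern = No


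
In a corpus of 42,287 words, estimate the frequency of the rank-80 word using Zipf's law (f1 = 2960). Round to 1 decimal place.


Zipf's law: f(r) = f(1) / r
f(1) = 2960
f(80) = 2960 / 80
= 37.0 occurrences


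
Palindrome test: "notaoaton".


Word: "notaoaton"
Reversed: "notaoaton"
Forward == Backward? notaoaton == notaoaton
Palindrome = Yes


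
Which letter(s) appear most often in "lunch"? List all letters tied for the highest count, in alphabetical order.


Word: "lunch"
Letter counts:
  'c': 1
  'h': 1
  'l': 1
  'n': 1
  'u': 1
Maximum count = 1
Most frequent = 'c', 'h', 'l', 'n', 'u' (1 time each)


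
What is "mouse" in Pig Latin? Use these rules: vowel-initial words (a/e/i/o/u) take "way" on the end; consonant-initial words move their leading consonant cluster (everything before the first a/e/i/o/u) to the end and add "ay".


Word: "mouse"
Starts with consonant(s) → move to end, add 'ay'
Consonant cluster: "m"
Pig Latin = "ousemay"


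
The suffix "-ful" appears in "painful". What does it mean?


Suffix: -ful
Example: painful = pain + -ful
Meaning = full of


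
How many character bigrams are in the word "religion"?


Word: "religion" (length 8)
Number of 2-grams = length - 2 + 1 = 8 - 2 + 1
= 7


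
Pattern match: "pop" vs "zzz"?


Pattern of "pop": [0, 1, 0]
Pattern of "zzz": [0, 0, 0]
Patterns do not match
Same pattern = No


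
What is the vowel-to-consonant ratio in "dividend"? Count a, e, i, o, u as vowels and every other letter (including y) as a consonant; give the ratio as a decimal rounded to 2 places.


Word: "dividend"
Vowels (a,e,i,o,u): 3
Consonants: 5
Ratio = 3/5
= 0.60


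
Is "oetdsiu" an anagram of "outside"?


Word 1: "outside" → sorted: deiostu
Word 2: "oetdsiu" → sorted: deiostu
Same letters? deiostu == deiostu
Anagram = Yes


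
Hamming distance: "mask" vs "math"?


Comparing character by character (same length = 4):
  Pos 0: 'm' vs 'm' =
  Pos 1: 'a' vs 'a' =
  Pos 2: 's' vs 't' !=
  Pos 3: 'k' vs 'h' !=
Hamming distance = 2


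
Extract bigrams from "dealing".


Word: "dealing" (length 7)
Number of bigrams = 7 - 2 + 1 = 6
  Position 0: "de"
  Position 1: "ea"
  Position 2: "al"
  Position 3: "li"
  Position 4: "in"
  Position 5: "ng"
Bigrams = "de", "ea", "al", "li", "in", "ng"


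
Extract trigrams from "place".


Word: "place" (length 5)
Number of trigrams = 5 - 3 + 1 = 3
  Position 0: "pla"
  Position 1: "lac"
  Position 2: "ace"
Trigrams = "pla", "lac", "ace"


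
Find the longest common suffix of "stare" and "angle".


Word 1: "stare"
Word 2: "angle"
Comparing from end:
  Pos -1: 'e' == 'e'
  Pos -2: 'r' != 'l' (stop)
LCS = "e" (length 1)


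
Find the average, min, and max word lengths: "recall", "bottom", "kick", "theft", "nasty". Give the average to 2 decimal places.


Lengths: "recall"=6, "bottom"=6, "kick"=4, "theft"=5, "nasty"=5
Sum = 26, Count = 5
Average = 26/5 = 5.20
= avg=5.20, min=4, max=6


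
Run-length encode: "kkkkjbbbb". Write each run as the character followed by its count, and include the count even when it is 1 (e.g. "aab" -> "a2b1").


String: "kkkkjbbbb"
Scanning for consecutive runs:
  'k' x 4
  'j' x 1
  'b' x 4
RLE = "k4j1b4"


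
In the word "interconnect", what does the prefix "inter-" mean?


Prefix: inter-
Example: interconnect = inter- + connect
Meaning = between


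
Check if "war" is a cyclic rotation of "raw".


Word: "raw", Candidate: "war"
Method: check if candidate is substring of word+word
"rawraw" contains "war"? No
Is rotation = No


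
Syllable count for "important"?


Word: "important"
Syllable breakdown: im · por · tant
Counting: 3 parts
= 3 syllables


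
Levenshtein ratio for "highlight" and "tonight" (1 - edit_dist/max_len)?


Word 1: "highlight" (length 9)
Word 2: "tonight" (length 7)
One optimal edit sequence:
  1. delete 'h'  (+1)
  2. delete 'i'  (+1)
  3. substitute 'g' -> 't'  (+1)
  4. substitute 'h' -> 'o'  (+1)
  5. substitute 'l' -> 'n'  (+1)
  6. keep 'i'
  7. keep 'g'
  8. keep 'h'
  9. keep 't'
Edit distance = 5
Max length = max(9, 7) = 9
Similarity = 1 - 5/9
= 0.4444


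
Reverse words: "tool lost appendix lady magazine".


Original: "tool lost appendix lady magazine"
Words (1..n): tool | lost | appendix | lady | magazine
Reversed (n..1): magazine | lady | appendix | lost | tool
Result = "magazine lady appendix lost tool"


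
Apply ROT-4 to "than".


Word: "than"
Shift: 4
Each letter → (letter + shift) mod 26:
  't' (19) + 4 = 23 → 'x'
  'h' (7) + 4 = 11 → 'l'
  'a' (0) + 4 = 4 → 'e'
  'n' (13) + 4 = 17 → 'r'
Result = "xler"


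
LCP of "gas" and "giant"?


Word 1: "gas"
Word 2: "giant"
Comparing from start:
  Pos 0: 'g' == 'g'
  Pos 1: 'a' != 'i' (stop)
LCP = "g" (length 1)


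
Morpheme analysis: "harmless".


Word: "harmless"
Morphemes: harm / -less
Each morpheme carries meaning
= 2 morphemes


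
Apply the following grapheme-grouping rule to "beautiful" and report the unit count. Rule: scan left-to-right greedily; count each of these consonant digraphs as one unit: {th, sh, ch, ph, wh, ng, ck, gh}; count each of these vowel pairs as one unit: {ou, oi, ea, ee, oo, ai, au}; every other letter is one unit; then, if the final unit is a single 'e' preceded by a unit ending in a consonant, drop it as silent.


Word: "beautiful" (9 letters)
Left-to-right scan:
  [1] 'b' (letter)
  [2] 'ea' (vowel-pair)
  [3] 'u' (letter)
  [4] 't' (letter)
  [5] 'i' (letter)
  [6] 'f' (letter)
  [7] 'u' (letter)
  [8] 'l' (letter)
Units from scan: 8
Sound units = 8 units


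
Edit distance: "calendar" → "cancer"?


Word 1: "calendar" (length 8)
Word 2: "cancer" (length 6)
One optimal edit sequence (insert/delete/substitute each cost 1):
  1. keep 'c'
  2. keep 'a'
  3. delete 'l'  (+1)
  4. delete 'e'  (+1)
  5. keep 'n'
  6. substitute 'd' -> 'c'  (+1)
  7. substitute 'a' -> 'e'  (+1)
  8. keep 'r'
Total edit operations: 4
Edit distance = 4


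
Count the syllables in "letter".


Word: "letter"
Syllable breakdown: let | ter
Counting: 2 parts
= 2 syllables


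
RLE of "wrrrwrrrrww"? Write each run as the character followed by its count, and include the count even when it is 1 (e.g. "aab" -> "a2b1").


String: "wrrrwrrrrww"
Scanning for consecutive runs:
  'w' x 1
  'r' x 3
  'w' x 1
  'r' x 4
  'w' x 2
RLE = "w1r3w1r4w2"


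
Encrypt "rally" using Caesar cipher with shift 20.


Word: "rally"
Shift: 20
Each letter → (letter + shift) mod 26:
  'r' (17) + 20 = 11 → 'l'
  'a' (0) + 20 = 20 → 'u'
  'l' (11) + 20 = 5 → 'f'
  'l' (11) + 20 = 5 → 'f'
  'y' (24) + 20 = 18 → 's'
Result = "luffs"


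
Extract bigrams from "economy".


Word: "economy" (length 7)
Number of bigrams = 7 - 2 + 1 = 6
  Position 0: "ec"
  Position 1: "co"
  Position 2: "on"
  Position 3: "no"
  Position 4: "om"
  Position 5: "my"
Bigrams = "ec", "co", "on", "no", "om", "my"


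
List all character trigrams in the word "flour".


Word: "flour" (length 5)
Number of trigrams = 5 - 3 + 1 = 3
  Position 0: "flo"
  Position 1: "lou"
  Position 2: "our"
Trigrams = "flo", "lou", "our"


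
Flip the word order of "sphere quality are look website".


Original: "sphere quality are look website"
Words (1..n): sphere | quality | are | look | website
Reversed (n..1): website | look | are | quality | sphere
Result = "website look are quality sphere"


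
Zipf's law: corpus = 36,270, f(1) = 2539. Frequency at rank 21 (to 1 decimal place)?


Zipf's law: f(r) = f(1) / r
f(1) = 2539
f(21) = 2539 / 21
= 120.9 occurrences


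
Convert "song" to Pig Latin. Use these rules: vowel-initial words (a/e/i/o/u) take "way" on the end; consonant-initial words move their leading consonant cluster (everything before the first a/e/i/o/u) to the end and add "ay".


Word: "song"
Starts with consonant(s) → move to end, add 'ay'
Consonant cluster: "s"
Pig Latin = "ongsay"


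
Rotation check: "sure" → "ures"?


Word: "sure", Candidate: "ures"
Method: check if candidate is substring of word+word
"suresure" contains "ures"? Yes
Is rotation = Yes


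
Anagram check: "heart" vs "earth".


Word 1: "heart" → sorted: aehrt
Word 2: "earth" → sorted: aehrt
Same letters? aehrt == aehrt
Anagram = Yes


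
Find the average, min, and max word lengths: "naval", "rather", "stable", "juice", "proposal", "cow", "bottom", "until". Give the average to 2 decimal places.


Lengths: "naval"=5, "rather"=6, "stable"=6, "juice"=5, "proposal"=8, "cow"=3, "bottom"=6, "until"=5
Sum = 44, Count = 8
Average = 44/8 = 5.50
= avg=5.50, min=3, max=8


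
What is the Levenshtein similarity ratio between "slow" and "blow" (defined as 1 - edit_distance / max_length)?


Word 1: "slow" (length 4)
Word 2: "blow" (length 4)
One optimal edit sequence:
  1. substitute 's' -> 'b'  (+1)
  2. keep 'l'
  3. keep 'o'
  4. keep 'w'
Edit distance = 1
Max length = max(4, 4) = 4
Similarity = 1 - 1/4
= 0.7500


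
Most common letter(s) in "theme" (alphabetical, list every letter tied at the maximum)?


Word: "theme"
Letter counts:
  'e': 2
  'h': 1
  'm': 1
  't': 1
Maximum count = 2
Most frequent = 'e' (2 times each)


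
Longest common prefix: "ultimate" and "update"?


Word 1: "ultimate"
Word 2: "update"
Comparing from start:
  Pos 0: 'u' == 'u'
  Pos 1: 'l' != 'p' (stop)
LCP = "u" (length 1)


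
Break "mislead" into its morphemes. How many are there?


Word: "mislead"
Morphemes: mis- / lead
Each morpheme carries meaning
= 2 morphemes


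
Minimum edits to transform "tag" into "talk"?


Word 1: "tag" (length 3)
Word 2: "talk" (length 4)
One optimal edit sequence (insert/delete/substitute each cost 1):
  1. keep 't'
  2. keep 'a'
  3. insert 'l'  (+1)
  4. substitute 'g' -> 'k'  (+1)
Total edit operations: 2
Edit distance = 2


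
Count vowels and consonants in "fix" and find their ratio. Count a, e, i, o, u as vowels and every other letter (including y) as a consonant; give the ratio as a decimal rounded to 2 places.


Word: "fix"
Vowels (a,e,i,o,u): 1
Consonants: 2
Ratio = 1/2
= 0.50


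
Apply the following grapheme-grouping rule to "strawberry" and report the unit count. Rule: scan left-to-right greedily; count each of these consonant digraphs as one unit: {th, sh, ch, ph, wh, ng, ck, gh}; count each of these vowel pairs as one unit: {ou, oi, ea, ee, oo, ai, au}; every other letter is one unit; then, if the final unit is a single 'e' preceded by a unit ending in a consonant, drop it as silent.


Word: "strawberry" (10 letters)
Left-to-right scan:
  (1) 's' (letter)
  (2) 't' (letter)
  (3) 'r' (letter)
  (4) 'a' (letter)
  (5) 'w' (letter)
  (6) 'b' (letter)
  (7) 'e' (letter)
  (8) 'r' (letter)
  (9) 'r' (letter)
  (10) 'y' (letter)
Units from scan: 10
Sound units = 10 units


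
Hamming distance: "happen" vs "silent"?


Comparing character by character (same length = 6):
  Pos 0: 'h' vs 's' !=
  Pos 1: 'a' vs 'i' !=
  Pos 2: 'p' vs 'l' !=
  Pos 3: 'p' vs 'e' !=
  Pos 4: 'e' vs 'n' !=
  Pos 5: 'n' vs 't' !=
Hamming distance = 6


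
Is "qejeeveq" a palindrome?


Word: "qejeeveq"
Reversed: "qeveejeq"
Forward == Backward? qejeeveq != qeveejeq
Palindrome = No


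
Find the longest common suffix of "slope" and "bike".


Word 1: "slope"
Word 2: "bike"
Comparing from end:
  Pos -1: 'e' == 'e'
  Pos -2: 'p' != 'k' (stop)
LCS = "e" (length 1)


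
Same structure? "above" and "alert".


Pattern of "above": [0, 1, 2, 3, 4]
Pattern of "alert": [0, 1, 2, 3, 4]
Patterns match
Same pattern = Yes


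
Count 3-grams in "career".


Word: "career" (length 6)
Number of 3-grams = length - 3 + 1 = 6 - 3 + 1
= 4


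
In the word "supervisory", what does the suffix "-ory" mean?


Suffix: -ory
Example: supervisory = supervise + -ory, with a spelling change
Meaning = relating to / place for


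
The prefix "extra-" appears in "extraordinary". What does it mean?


Prefix: extra-
As in: extraordinary -> extra- + ordinary
Meaning = beyond


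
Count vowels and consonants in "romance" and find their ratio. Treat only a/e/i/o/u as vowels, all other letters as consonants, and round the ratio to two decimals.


Word: "romance"
Vowels (a,e,i,o,u): 3
Consonants: 4
Ratio = 3/4
= 0.75


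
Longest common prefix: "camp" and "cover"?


Word 1: "camp"
Word 2: "cover"
Comparing from start:
  Pos 0: 'c' == 'c'
  Pos 1: 'a' != 'o' (stop)
LCP = "c" (length 1)


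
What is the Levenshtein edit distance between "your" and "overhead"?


Word 1: "your" (length 4)
Word 2: "overhead" (length 8)
One optimal edit sequence (insert/delete/substitute each cost 1):
  1. substitute 'y' -> 'o'  (+1)
  2. substitute 'o' -> 'v'  (+1)
  3. substitute 'u' -> 'e'  (+1)
  4. keep 'r'
  5. insert 'h'  (+1)
  6. insert 'e'  (+1)
  7. insert 'a'  (+1)
  8. insert 'd'  (+1)
Total edit operations: 7
Edit distance = 7


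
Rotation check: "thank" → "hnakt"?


Word: "thank", Candidate: "hnakt"
Method: check if candidate is substring of word+word
"thankthank" contains "hnakt"? No
Is rotation = No


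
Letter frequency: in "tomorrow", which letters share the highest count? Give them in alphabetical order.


Word: "tomorrow"
Letter counts:
  'm': 1
  'o': 3
  'r': 2
  't': 1
  'w': 1
Maximum count = 3
Most frequent = 'o' (3 times each)


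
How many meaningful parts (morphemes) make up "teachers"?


Word: "teachers"
Morphemes: teach / -er / -s
Each morpheme carries meaning
= 3 morphemes


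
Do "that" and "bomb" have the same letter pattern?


Pattern of "that": [0, 1, 2, 0]
Pattern of "bomb": [0, 1, 2, 0]
Patterns match
Same pattern = Yes


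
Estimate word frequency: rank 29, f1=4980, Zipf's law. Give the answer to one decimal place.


Zipf's law: f(r) = f(1) / r
f(1) = 4980
f(29) = 4980 / 29
= 171.7 occurrences


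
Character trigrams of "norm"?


Word: "norm" (length 4)
Number of trigrams = 4 - 3 + 1 = 2
  Position 0: "nor"
  Position 1: "orm"
Trigrams = "nor", "orm"


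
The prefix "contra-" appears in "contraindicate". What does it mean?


Prefix: contra-
As in: contraindicate -> contra- + indicate
Meaning = against


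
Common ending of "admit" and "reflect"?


Word 1: "admit"
Word 2: "reflect"
Comparing from end:
  Pos -1: 't' == 't'
  Pos -2: 'i' != 'c' (stop)
LCS = "t" (length 1)


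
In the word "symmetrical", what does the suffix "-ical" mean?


Suffix: -ical
Example: symmetrical (symmetry + -ical, with a spelling change)
Meaning = relating to


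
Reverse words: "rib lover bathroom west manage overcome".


Original: "rib lover bathroom west manage overcome"
Words (1..n): rib | lover | bathroom | west | manage | overcome
Reversed (n..1): overcome | manage | west | bathroom | lover | rib
Result = "overcome manage west bathroom lover rib"


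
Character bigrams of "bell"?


Word: "bell" (length 4)
Number of bigrams = 4 - 2 + 1 = 3
  Position 0: "be"
  Position 1: "el"
  Position 2: "ll"
Bigrams = "be", "el", "ll"


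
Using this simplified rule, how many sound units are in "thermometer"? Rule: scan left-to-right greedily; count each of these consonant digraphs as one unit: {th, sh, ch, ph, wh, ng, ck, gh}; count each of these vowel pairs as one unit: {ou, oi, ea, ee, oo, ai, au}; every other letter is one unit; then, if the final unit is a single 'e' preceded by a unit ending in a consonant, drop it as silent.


Word: "thermometer" (11 letters)
Left-to-right scan:
  [1] 'th' (digraph)
  [2] 'e' (letter)
  [3] 'r' (letter)
  [4] 'm' (letter)
  [5] 'o' (letter)
  [6] 'm' (letter)
  [7] 'e' (letter)
  [8] 't' (letter)
  [9] 'e' (letter)
  [10] 'r' (letter)
Units from scan: 10
Sound units = 10 units


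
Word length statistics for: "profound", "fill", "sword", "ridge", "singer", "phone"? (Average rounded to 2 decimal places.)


Lengths: "profound"=8, "fill"=4, "sword"=5, "ridge"=5, "singer"=6, "phone"=5
Sum = 33, Count = 6
Average = 33/6 = 5.50
= avg=5.50, min=4, max=8


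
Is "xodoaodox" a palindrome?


Word: "xodoaodox"
Reversed: "xodoaodox"
Forward == Backward? xodoaodox == xodoaodox
Palindrome = Yes


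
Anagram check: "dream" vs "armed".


Word 1: "dream" → sorted: ademr
Word 2: "armed" → sorted: ademr
Same letters? ademr == ademr
Anagram = Yes


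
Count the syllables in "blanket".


Word: "blanket"
Syllable breakdown: blan / ket
Counting: 2 parts
= 2 syllables


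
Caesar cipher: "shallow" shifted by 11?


Word: "shallow"
Shift: 11
Each letter → (letter + shift) mod 26:
  's' (18) + 11 = 3 → 'd'
  'h' (7) + 11 = 18 → 's'
  'a' (0) + 11 = 11 → 'l'
  'l' (11) + 11 = 22 → 'w'
  'l' (11) + 11 = 22 → 'w'
  'o' (14) + 11 = 25 → 'z'
  'w' (22) + 11 = 7 → 'h'
Result = "dslwwzh"


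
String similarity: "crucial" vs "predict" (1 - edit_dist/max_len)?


Word 1: "crucial" (length 7)
Word 2: "predict" (length 7)
One optimal edit sequence:
  1. substitute 'c' -> 'p'  (+1)
  2. keep 'r'
  3. substitute 'u' -> 'e'  (+1)
  4. substitute 'c' -> 'd'  (+1)
  5. keep 'i'
  6. substitute 'a' -> 'c'  (+1)
  7. substitute 'l' -> 't'  (+1)
Edit distance = 5
Max length = max(7, 7) = 7
Similarity = 1 - 5/7
= 0.2857


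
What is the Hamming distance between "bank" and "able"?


Comparing character by character (same length = 4):
  Pos 0: 'b' vs 'a' !=
  Pos 1: 'a' vs 'b' !=
  Pos 2: 'n' vs 'l' !=
  Pos 3: 'k' vs 'e' !=
Hamming distance = 4


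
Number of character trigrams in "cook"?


Word: "cook" (length 4)
Number of 3-grams = length - 3 + 1 = 4 - 3 + 1
= 2


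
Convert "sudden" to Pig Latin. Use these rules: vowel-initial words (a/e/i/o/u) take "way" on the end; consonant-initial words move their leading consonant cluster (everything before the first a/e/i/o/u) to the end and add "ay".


Word: "sudden"
Starts with consonant(s) → move to end, add 'ay'
Consonant cluster: "s"
Pig Latin = "uddensay"


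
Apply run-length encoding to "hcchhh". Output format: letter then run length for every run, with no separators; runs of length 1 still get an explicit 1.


String: "hcchhh"
Scanning for consecutive runs:
  'h' x 1
  'c' x 2
  'h' x 3
RLE = "h1c2h3"


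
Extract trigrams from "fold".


Word: "fold" (length 4)
Number of trigrams = 4 - 3 + 1 = 2
  Position 0: "fol"
  Position 1: "old"
Trigrams = "fol", "old"


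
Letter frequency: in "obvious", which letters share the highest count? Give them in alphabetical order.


Word: "obvious"
Letter counts:
  'b': 1
  'i': 1
  'o': 2
  's': 1
  'u': 1
  'v': 1
Maximum count = 2
Most frequent = 'o' (2 times each)


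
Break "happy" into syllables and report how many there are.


Word: "happy"
Syllable breakdown: hap-py
Counting: 2 parts
= 2 syllables


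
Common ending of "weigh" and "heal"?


Word 1: "weigh"
Word 2: "heal"
Comparing from end:
  Pos -1: 'h' != 'l' (stop)
LCS = "" (length 0)


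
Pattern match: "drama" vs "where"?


Pattern of "drama": [0, 1, 2, 3, 2]
Pattern of "where": [0, 1, 2, 3, 2]
Patterns match
Same pattern = Yes


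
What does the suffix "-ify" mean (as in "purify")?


Suffix: -ify
Example: purify (pure + -ify, with a spelling change)
Meaning = to make


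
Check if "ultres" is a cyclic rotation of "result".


Word: "result", Candidate: "ultres"
Method: check if candidate is substring of word+word
"resultresult" contains "ultres"? Yes
Is rotation = Yes


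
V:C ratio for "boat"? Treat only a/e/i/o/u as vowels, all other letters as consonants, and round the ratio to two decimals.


Word: "boat"
Vowels (a,e,i,o,u): 2
Consonants: 2
Ratio = 2/2
= 1.00


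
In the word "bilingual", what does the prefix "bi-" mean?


Prefix: bi-
As in: bilingual -> bi- + lingual
Meaning = two


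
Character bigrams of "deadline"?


Word: "deadline" (length 8)
Number of bigrams = 8 - 2 + 1 = 7
  Position 0: "de"
  Position 1: "ea"
  Position 2: "ad"
  Position 3: "dl"
  Position 4: "li"
  Position 5: "in"
  Position 6: "ne"
Bigrams = "de", "ea", "ad", "dl", "li", "in", "ne"


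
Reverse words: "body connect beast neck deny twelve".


Original: "body connect beast neck deny twelve"
Words (1..n): body | connect | beast | neck | deny | twelve
Reversed (n..1): twelve | deny | neck | beast | connect | body
Result = "twelve deny neck beast connect body"


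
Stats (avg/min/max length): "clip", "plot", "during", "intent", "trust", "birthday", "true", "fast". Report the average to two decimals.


Lengths: "clip"=4, "plot"=4, "during"=6, "intent"=6, "trust"=5, "birthday"=8, "true"=4, "fast"=4
Sum = 41, Count = 8
Average = 41/8 = 5.13
= avg=5.13, min=4, max=8


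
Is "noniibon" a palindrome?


Word: "noniibon"
Reversed: "nobiinon"
Forward == Backward? noniibon != nobiinon
Palindrome = No


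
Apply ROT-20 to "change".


Word: "change"
Shift: 20
Each letter → (letter + shift) mod 26:
  'c' (2) + 20 = 22 → 'w'
  'h' (7) + 20 = 1 → 'b'
  'a' (0) + 20 = 20 → 'u'
  'n' (13) + 20 = 7 → 'h'
  'g' (6) + 20 = 0 → 'a'
  'e' (4) + 20 = 24 → 'y'
Result = "wbuhay"


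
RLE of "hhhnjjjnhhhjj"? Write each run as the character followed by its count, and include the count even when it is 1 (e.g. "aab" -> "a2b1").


String: "hhhnjjjnhhhjj"
Scanning for consecutive runs:
  'h' x 3
  'n' x 1
  'j' x 3
  'n' x 1
  'h' x 3
  'j' x 2
RLE = "h3n1j3n1h3j2"


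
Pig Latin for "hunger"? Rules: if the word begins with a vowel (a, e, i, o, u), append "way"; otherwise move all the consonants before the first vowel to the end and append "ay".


Word: "hunger"
Starts with consonant(s) → move to end, add 'ay'
Consonant cluster: "h"
Pig Latin = "ungerhay"


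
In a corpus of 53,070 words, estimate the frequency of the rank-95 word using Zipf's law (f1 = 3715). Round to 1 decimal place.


Zipf's law: f(r) = f(1) / r
f(1) = 3715
f(95) = 3715 / 95
= 39.1 occurrences


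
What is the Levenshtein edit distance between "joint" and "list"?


Word 1: "joint" (length 5)
Word 2: "list" (length 4)
One optimal edit sequence (insert/delete/substitute each cost 1):
  1. delete 'j'  (+1)
  2. substitute 'o' -> 'l'  (+1)
  3. keep 'i'
  4. substitute 'n' -> 's'  (+1)
  5. keep 't'
Total edit operations: 3
Edit distance = 3


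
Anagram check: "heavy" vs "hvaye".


Word 1: "heavy" → sorted: aehvy
Word 2: "hvaye" → sorted: aehvy
Same letters? aehvy == aehvy
Anagram = Yes


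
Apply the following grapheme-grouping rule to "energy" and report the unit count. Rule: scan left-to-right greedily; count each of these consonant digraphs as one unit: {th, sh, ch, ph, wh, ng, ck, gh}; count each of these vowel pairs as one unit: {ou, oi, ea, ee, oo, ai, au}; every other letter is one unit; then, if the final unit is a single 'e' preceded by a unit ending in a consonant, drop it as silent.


Word: "energy" (6 letters)
Left-to-right scan:
  (1) 'e' (letter)
  (2) 'n' (letter)
  (3) 'e' (letter)
  (4) 'r' (letter)
  (5) 'g' (letter)
  (6) 'y' (letter)
Units from scan: 6
Sound units = 6 units


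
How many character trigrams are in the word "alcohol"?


Word: "alcohol" (length 7)
Number of 3-grams = length - 3 + 1 = 7 - 3 + 1
= 5


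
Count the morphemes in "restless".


Word: "restless"
Morphemes: rest | -less
Each morpheme carries meaning
= 2 morphemes


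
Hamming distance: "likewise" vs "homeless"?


Comparing character by character (same length = 8):
  Pos 0: 'l' vs 'h' !=
  Pos 1: 'i' vs 'o' !=
  Pos 2: 'k' vs 'm' !=
  Pos 3: 'e' vs 'e' =
  Pos 4: 'w' vs 'l' !=
  Pos 5: 'i' vs 'e' !=
  Pos 6: 's' vs 's' =
  Pos 7: 'e' vs 's' !=
Hamming distance = 6


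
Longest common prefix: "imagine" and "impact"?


Word 1: "imagine"
Word 2: "impact"
Comparing from start:
  Pos 0: 'i' == 'i'
  Pos 1: 'm' == 'm'
  Pos 2: 'a' != 'p' (stop)
LCP = "im" (length 2)


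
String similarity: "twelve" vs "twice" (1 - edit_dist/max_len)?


Word 1: "twelve" (length 6)
Word 2: "twice" (length 5)
One optimal edit sequence:
  1. keep 't'
  2. keep 'w'
  3. delete 'e'  (+1)
  4. substitute 'l' -> 'i'  (+1)
  5. substitute 'v' -> 'c'  (+1)
  6. keep 'e'
Edit distance = 3
Max length = max(6, 5) = 6
Similarity = 1 - 3/6
= 0.5000


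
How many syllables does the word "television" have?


Word: "television"
Syllable breakdown: tel · e · vi · sion
Counting: 4 parts
= 4 syllables


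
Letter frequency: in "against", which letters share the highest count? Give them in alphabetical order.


Word: "against"
Letter counts:
  'a': 2
  'g': 1
  'i': 1
  'n': 1
  's': 1
  't': 1
Maximum count = 2
Most frequent = 'a' (2 times each)


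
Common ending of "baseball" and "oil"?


Word 1: "baseball"
Word 2: "oil"
Comparing from end:
  Pos -1: 'l' == 'l'
  Pos -2: 'l' != 'i' (stop)
LCS = "l" (length 1)


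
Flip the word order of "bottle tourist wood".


Original: "bottle tourist wood"
Words (1..n): bottle | tourist | wood
Reversed (n..1): wood | tourist | bottle
Result = "wood tourist bottle"


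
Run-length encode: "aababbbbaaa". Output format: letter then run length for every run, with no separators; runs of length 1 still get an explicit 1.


String: "aababbbbaaa"
Scanning for consecutive runs:
  'a' x 2
  'b' x 1
  'a' x 1
  'b' x 4
  'a' x 3
RLE = "a2b1a1b4a3"


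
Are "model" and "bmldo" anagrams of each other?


Word 1: "model" → sorted: delmo
Word 2: "bmldo" → sorted: bdlmo
Same letters? delmo != bdlmo
Anagram = No


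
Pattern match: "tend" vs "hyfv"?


Pattern of "tend": [0, 1, 2, 3]
Pattern of "hyfv": [0, 1, 2, 3]
Patterns match
Same pattern = Yes


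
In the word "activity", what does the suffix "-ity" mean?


Suffix: -ity
As in: activity -> active + -ity, with a spelling change
Meaning = quality of


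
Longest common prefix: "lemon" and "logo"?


Word 1: "lemon"
Word 2: "logo"
Comparing from start:
  Pos 0: 'l' == 'l'
  Pos 1: 'e' != 'o' (stop)
LCP = "l" (length 1)


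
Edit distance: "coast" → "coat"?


Word 1: "coast" (length 5)
Word 2: "coat" (length 4)
One optimal edit sequence (insert/delete/substitute each cost 1):
  1. keep 'c'
  2. keep 'o'
  3. keep 'a'
  4. delete 's'  (+1)
  5. keep 't'
Total edit operations: 1
Edit distance = 1


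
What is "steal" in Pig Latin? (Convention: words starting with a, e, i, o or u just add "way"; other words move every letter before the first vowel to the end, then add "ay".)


Word: "steal"
Starts with consonant(s) → move to end, add 'ay'
Consonant cluster: "st"
Pig Latin = "ealstay"


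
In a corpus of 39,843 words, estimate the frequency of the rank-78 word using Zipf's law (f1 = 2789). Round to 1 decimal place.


Zipf's law: f(r) = f(1) / r
f(1) = 2789
f(78) = 2789 / 78
= 35.8 occurrences


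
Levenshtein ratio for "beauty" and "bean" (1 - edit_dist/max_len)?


Word 1: "beauty" (length 6)
Word 2: "bean" (length 4)
One optimal edit sequence:
  1. keep 'b'
  2. keep 'e'
  3. keep 'a'
  4. delete 'u'  (+1)
  5. delete 't'  (+1)
  6. substitute 'y' -> 'n'  (+1)
Edit distance = 3
Max length = max(6, 4) = 6
Similarity = 1 - 3/6
= 0.5000


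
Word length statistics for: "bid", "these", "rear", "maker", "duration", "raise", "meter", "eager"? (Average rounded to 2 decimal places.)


Lengths: "bid"=3, "these"=5, "rear"=4, "maker"=5, "duration"=8, "raise"=5, "meter"=5, "eager"=5
Sum = 40, Count = 8
Average = 40/8 = 5.00
= avg=5.00, min=3, max=8


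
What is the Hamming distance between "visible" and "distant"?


Comparing character by character (same length = 7):
  Pos 0: 'v' vs 'd' !=
  Pos 1: 'i' vs 'i' =
  Pos 2: 's' vs 's' =
  Pos 3: 'i' vs 't' !=
  Pos 4: 'b' vs 'a' !=
  Pos 5: 'l' vs 'n' !=
  Pos 6: 'e' vs 't' !=
Hamming distance = 5


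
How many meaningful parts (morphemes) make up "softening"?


Word: "softening"
Morphemes: soft / -en / -ing
Each morpheme carries meaning
= 3 morphemes


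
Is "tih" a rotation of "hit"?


Word: "hit", Candidate: "tih"
Method: check if candidate is substring of word+word
"hithit" contains "tih"? No
Is rotation = No


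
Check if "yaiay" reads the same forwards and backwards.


Word: "yaiay"
Reversed: "yaiay"
Forward == Backward? yaiay == yaiay
Palindrome = Yes


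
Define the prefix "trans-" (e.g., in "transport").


Prefix: trans-
As in: transport -> trans- + port
Meaning = across


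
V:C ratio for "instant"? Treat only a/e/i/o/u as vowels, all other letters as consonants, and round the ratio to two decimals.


Word: "instant"
Vowels (a,e,i,o,u): 2
Consonants: 5
Ratio = 2/5
= 0.40


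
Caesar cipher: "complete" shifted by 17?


Word: "complete"
Shift: 17
Each letter → (letter + shift) mod 26:
  'c' (2) + 17 = 19 → 't'
  'o' (14) + 17 = 5 → 'f'
  'm' (12) + 17 = 3 → 'd'
  'p' (15) + 17 = 6 → 'g'
  'l' (11) + 17 = 2 → 'c'
  'e' (4) + 17 = 21 → 'v'
  't' (19) + 17 = 10 → 'k'
  'e' (4) + 17 = 21 → 'v'
Result = "tfdgcvkv"


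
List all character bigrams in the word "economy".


Word: "economy" (length 7)
Number of bigrams = 7 - 2 + 1 = 6
  Position 0: "ec"
  Position 1: "co"
  Position 2: "on"
  Position 3: "no"
  Position 4: "om"
  Position 5: "my"
Bigrams = "ec", "co", "on", "no", "om", "my"


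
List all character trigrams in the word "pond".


Word: "pond" (length 4)
Number of trigrams = 4 - 3 + 1 = 2
  Position 0: "pon"
  Position 1: "ond"
Trigrams = "pon", "ond"


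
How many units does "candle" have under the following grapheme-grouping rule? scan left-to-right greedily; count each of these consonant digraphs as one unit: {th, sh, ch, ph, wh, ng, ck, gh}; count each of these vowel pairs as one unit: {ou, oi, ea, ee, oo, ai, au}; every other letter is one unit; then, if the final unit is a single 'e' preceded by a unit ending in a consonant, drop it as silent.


Word: "candle" (6 letters)
Left-to-right scan:
  1. 'c' (letter)
  2. 'a' (letter)
  3. 'n' (letter)
  4. 'd' (letter)
  5. 'l' (letter)
  6. 'e' (letter)
Units from scan: 6
Final unit is 'e' after a consonant -> drop as silent (-1)
Sound units = 5 units


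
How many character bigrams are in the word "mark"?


Word: "mark" (length 4)
Number of 2-grams = length - 2 + 1 = 4 - 2 + 1
= 3


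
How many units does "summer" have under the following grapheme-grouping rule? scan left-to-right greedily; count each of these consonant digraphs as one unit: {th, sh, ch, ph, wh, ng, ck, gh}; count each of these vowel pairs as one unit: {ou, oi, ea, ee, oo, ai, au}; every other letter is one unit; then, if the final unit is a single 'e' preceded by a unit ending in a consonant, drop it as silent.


Word: "summer" (6 letters)
Left-to-right scan:
  (1) 's' (letter)
  (2) 'u' (letter)
  (3) 'm' (letter)
  (4) 'm' (letter)
  (5) 'e' (letter)
  (6) 'r' (letter)
Units from scan: 6
Sound units = 6 units


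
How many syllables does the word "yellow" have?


Word: "yellow"
Syllable breakdown: yel | low
Counting: 2 parts
= 2 syllables


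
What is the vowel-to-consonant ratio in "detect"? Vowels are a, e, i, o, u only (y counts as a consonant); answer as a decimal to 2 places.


Word: "detect"
Vowels (a,e,i,o,u): 2
Consonants: 4
Ratio = 2/4
= 0.50


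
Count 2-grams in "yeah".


Word: "yeah" (length 4)
Number of 2-grams = length - 2 + 1 = 4 - 2 + 1
= 3


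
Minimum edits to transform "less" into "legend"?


Word 1: "less" (length 4)
Word 2: "legend" (length 6)
One optimal edit sequence (insert/delete/substitute each cost 1):
  1. keep 'l'
  2. insert 'e'  (+1)
  3. insert 'g'  (+1)
  4. keep 'e'
  5. substitute 's' -> 'n'  (+1)
  6. substitute 's' -> 'd'  (+1)
Total edit operations: 4
Edit distance = 4


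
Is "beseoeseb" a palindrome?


Word: "beseoeseb"
Reversed: "beseoeseb"
Forward == Backward? beseoeseb == beseoeseb
Palindrome = Yes


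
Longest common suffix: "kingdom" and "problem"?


Word 1: "kingdom"
Word 2: "problem"
Comparing from end:
  Pos -1: 'm' == 'm'
  Pos -2: 'o' != 'e' (stop)
LCS = "m" (length 1)


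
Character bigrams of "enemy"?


Word: "enemy" (length 5)
Number of bigrams = 5 - 2 + 1 = 4
  Position 0: "en"
  Position 1: "ne"
  Position 2: "em"
  Position 3: "my"
Bigrams = "en", "ne", "em", "my"


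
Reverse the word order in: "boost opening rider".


Original: "boost opening rider"
Words (1..n): boost | opening | rider
Reversed (n..1): rider | opening | boost
Result = "rider opening boost"


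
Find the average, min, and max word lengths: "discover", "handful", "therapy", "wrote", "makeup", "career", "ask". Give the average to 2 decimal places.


Lengths: "discover"=8, "handful"=7, "therapy"=7, "wrote"=5, "makeup"=6, "career"=6, "ask"=3
Sum = 42, Count = 7
Average = 42/7 = 6.00
= avg=6.00, min=3, max=8


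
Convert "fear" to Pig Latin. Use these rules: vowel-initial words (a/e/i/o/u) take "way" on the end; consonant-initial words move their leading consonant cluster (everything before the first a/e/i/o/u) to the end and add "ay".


Word: "fear"
Starts with consonant(s) → move to end, add 'ay'
Consonant cluster: "f"
Pig Latin = "earfay"
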